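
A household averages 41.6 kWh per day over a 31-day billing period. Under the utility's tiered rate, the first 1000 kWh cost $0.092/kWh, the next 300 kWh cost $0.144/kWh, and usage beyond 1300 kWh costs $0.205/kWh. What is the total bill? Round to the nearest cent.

$133.70

Usage = 41.6 kWh/day × 31 days = 1289.6 kWh
First 1000 kWh × $0.092 = $92.00
Next 289.6 kWh × $0.144 = $41.70
Remaining tier: 0 kWh (not reached)
Total = $133.70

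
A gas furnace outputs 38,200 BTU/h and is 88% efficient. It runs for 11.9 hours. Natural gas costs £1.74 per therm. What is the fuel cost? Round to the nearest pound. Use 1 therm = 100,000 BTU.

Heat delivered = 38,200 BTU/h × 11.9 h = 454,580 BTU
Gas input = 454,580 / 0.88 = 516,568 BTU
= 516,568 / 100,000 = 5.166 therm
Cost = 5.166 × £1.74/therm = £8.99 ≈ £9

£9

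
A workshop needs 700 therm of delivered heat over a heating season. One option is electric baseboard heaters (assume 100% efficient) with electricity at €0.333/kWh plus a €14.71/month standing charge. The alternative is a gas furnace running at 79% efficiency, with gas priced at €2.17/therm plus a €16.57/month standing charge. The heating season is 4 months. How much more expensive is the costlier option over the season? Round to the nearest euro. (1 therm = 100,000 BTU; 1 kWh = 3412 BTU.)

Heat load = 700 therm × 100,000 = 70,000,000 BTU
Gas: input = 70,000,000 / 0.790 = 88,607,595 BTU = 886.1 therm → 886.1 × €2.17 = €1,922.78; + 4 × €16.57 standing = €1,989.06
Electric: 70,000,000 BTU / 3412 = 20,520 kWh → × €0.333 = €6,831.77; + 4 × €14.71 standing = €6,890.61
Difference = |€1,989.06 − €6,890.61| = €4,901.55 ≈ €4902

€4902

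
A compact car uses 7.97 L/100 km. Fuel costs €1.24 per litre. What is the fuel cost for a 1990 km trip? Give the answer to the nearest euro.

€197

Fuel = 7.97 L/100 km × 1990 km / 100 = 158.6 L
Cost = 158.6 L × €1.24/L = €196.67 ≈ €197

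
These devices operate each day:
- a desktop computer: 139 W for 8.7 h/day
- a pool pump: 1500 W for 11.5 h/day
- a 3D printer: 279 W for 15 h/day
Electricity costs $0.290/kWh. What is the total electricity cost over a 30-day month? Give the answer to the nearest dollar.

$197

desktop computer: 139 W × 8.7 h × 30 d = 36,279 Wh = 36.28 kWh
pool pump: 1500 W × 11.5 h × 30 d = 517,500 Wh = 517.5 kWh
3D printer: 279 W × 15 h × 30 d = 125,550 Wh = 125.5 kWh
Total energy = 36.28 + 517.5 + 125.5 = 679.3 kWh
Cost = 679.3 kWh × $0.290 = $197.01 ≈ $197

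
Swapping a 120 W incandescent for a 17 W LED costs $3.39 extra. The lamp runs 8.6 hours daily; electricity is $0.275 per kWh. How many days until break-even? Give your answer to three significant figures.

13.9 days

Power saved = 120 − 17 = 103 W
Daily energy saved = 103 W × 8.6 h = 885.8 Wh = 0.8858 kWh
Daily savings = 0.8858 × $0.275 = $0.2436
Payback = $3.39 / $0.2436 per day = 13.92 days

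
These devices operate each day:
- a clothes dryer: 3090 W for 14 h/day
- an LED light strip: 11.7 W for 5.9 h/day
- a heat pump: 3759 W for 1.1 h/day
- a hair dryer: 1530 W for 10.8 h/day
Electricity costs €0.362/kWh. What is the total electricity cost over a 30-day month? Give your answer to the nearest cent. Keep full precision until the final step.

€694.91

clothes dryer: 3090 W × 14 h × 30 d = 1,297,800 Wh = 1,298 kWh
LED light strip: 11.7 W × 5.9 h × 30 d = 2,071 Wh = 2.071 kWh
heat pump: 3759 W × 1.1 h × 30 d = 124,047 Wh = 124 kWh
hair dryer: 1530 W × 10.8 h × 30 d = 495,720 Wh = 495.7 kWh
Total energy = 1,298 + 2.071 + 124 + 495.7 = 1,920 kWh
Cost = 1,920 kWh × €0.362 = €694.91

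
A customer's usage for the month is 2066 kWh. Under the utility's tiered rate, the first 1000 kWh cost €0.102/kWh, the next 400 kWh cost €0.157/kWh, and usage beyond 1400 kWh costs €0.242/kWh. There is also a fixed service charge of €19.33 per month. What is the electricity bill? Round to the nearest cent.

First 1000 kWh × €0.102 = €102.00
Next 400 kWh × €0.157 = €62.80
Remaining 666 kWh × €0.242 = €161.17
Energy charge = €325.97; + service €19.33 = €345.30

€345.30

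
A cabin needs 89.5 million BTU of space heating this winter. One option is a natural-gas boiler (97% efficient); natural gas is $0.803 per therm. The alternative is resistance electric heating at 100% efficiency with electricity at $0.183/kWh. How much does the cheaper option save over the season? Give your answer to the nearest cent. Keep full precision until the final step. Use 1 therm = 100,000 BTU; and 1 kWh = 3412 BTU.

$4059.35

Heat load = 89.5 × 10⁶ BTU = 89,500,000 BTU
Gas: input = 89,500,000 / 0.97 = 92,268,041 BTU = 922.7 therm → 922.7 × $0.803 = $740.91
Electric: 89,500,000 BTU / 3412 = 26,230 kWh → × $0.183 = $4,800.26
Difference = |$740.91 − $4,800.26| = $4,059.35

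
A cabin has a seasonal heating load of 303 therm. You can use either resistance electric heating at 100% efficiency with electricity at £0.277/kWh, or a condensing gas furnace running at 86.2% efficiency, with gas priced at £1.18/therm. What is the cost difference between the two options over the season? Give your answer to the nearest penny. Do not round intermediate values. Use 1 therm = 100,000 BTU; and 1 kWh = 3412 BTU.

£2045.10

Heat load = 303 therm × 100,000 = 30,300,000 BTU
Gas: input = 30,300,000 / 0.862 = 35,150,812 BTU = 351.5 therm → 351.5 × £1.18 = £414.78
Electric: 30,300,000 BTU / 3412 = 8,880 kWh → × £0.277 = £2,459.88
Difference = |£414.78 − £2,459.88| = £2,045.10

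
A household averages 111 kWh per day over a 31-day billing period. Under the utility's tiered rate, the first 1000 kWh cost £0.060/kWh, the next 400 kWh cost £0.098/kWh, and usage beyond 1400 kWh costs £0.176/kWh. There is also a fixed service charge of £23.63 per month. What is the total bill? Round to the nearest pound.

Usage = 111 kWh/day × 31 days = 3441 kWh
First 1000 kWh × £0.060 = £60.00
Next 400 kWh × £0.098 = £39.20
Remaining 2041 kWh × £0.176 = £359.22
Energy charge = £458.42; + service £23.63 = £482.05 ≈ £482

£482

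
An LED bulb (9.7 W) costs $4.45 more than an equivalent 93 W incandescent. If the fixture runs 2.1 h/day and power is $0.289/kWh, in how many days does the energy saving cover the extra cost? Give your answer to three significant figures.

Power saved = 93 − 9.7 = 83.3 W
Daily energy saved = 83.3 W × 2.1 h = 174.9 Wh = 0.17493 kWh
Daily savings = 0.17493 × $0.289 = $0.0506
Payback = $4.45 / $0.0506 per day = 88.02 days

88 days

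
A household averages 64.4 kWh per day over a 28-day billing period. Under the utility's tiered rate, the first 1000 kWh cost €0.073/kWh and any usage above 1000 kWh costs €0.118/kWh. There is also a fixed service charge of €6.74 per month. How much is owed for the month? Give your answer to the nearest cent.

Usage = 64.4 kWh/day × 28 days = 1803.2 kWh
First 1000 kWh × €0.073 = €73.00
Remaining 803.2 kWh × €0.118 = €94.78
Energy charge = €167.78; + service €6.74 = €174.52

€174.52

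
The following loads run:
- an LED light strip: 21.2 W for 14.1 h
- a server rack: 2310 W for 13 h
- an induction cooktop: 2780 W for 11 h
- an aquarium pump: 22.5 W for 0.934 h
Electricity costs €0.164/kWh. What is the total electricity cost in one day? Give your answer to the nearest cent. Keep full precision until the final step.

LED light strip: 21.2 W × 14.1 h = 299 Wh = 0.2989 kWh
server rack: 2310 W × 13 h = 30,030 Wh = 30.03 kWh
induction cooktop: 2780 W × 11 h = 30,580 Wh = 30.58 kWh
aquarium pump: 22.5 W × 0.934 h = 21 Wh = 0.02101 kWh
Total energy = 0.2989 + 30.03 + 30.58 + 0.02101 = 60.93 kWh
Cost = 60.93 kWh × €0.164 = €9.99

€9.99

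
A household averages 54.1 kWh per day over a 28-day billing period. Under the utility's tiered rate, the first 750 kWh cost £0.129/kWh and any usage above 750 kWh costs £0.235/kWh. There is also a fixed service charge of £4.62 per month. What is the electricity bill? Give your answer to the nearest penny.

Usage = 54.1 kWh/day × 28 days = 1514.8 kWh
First 750 kWh × £0.129 = £96.75
Remaining 764.8 kWh × £0.235 = £179.73
Energy charge = £276.48; + service £4.62 = £281.10

£281.10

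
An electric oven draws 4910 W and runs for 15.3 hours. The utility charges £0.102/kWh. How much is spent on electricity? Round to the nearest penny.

Energy = 4910 W × 15.3 h = 75,123 Wh = 75.12 kWh
Cost = 75.12 kWh × £0.102/kWh = £7.66

£7.66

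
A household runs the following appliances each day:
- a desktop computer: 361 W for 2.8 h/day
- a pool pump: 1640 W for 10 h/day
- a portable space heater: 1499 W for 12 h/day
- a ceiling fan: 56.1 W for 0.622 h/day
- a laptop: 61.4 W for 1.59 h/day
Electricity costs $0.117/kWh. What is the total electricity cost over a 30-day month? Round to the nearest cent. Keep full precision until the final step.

desktop computer: 361 W × 2.8 h × 30 d = 30,324 Wh = 30.32 kWh
pool pump: 1640 W × 10 h × 30 d = 492,000 Wh = 492 kWh
portable space heater: 1499 W × 12 h × 30 d = 539,640 Wh = 539.6 kWh
ceiling fan: 56.1 W × 0.622 h × 30 d = 1,047 Wh = 1.047 kWh
laptop: 61.4 W × 1.59 h × 30 d = 2,929 Wh = 2.929 kWh
Total energy = 30.32 + 492 + 539.6 + 1.047 + 2.929 = 1,066 kWh
Cost = 1,066 kWh × $0.117 = $124.71

$124.71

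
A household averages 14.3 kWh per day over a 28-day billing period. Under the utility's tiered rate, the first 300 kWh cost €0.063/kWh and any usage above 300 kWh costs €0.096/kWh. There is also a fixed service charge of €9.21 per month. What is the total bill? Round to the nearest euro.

Usage = 14.3 kWh/day × 28 days = 400.4 kWh
First 300 kWh × €0.063 = €18.90
Remaining 100.4 kWh × €0.096 = €9.64
Energy charge = €28.54; + service €9.21 = €37.75 ≈ €38

€38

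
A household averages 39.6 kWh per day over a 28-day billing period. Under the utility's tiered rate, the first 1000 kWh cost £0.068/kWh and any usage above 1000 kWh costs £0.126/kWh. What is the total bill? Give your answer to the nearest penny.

£81.71

Usage = 39.6 kWh/day × 28 days = 1108.8 kWh
First 1000 kWh × £0.068 = £68.00
Remaining 108.8 kWh × £0.126 = £13.71
Total = £81.71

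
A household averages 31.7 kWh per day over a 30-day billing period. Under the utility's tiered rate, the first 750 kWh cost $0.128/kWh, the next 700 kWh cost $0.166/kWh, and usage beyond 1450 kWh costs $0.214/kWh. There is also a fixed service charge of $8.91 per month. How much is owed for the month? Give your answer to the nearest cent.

$138.28

Usage = 31.7 kWh/day × 30 days = 951 kWh
First 750 kWh × $0.128 = $96.00
Next 201 kWh × $0.166 = $33.37
Remaining tier: 0 kWh (not reached)
Energy charge = $129.37; + service $8.91 = $138.28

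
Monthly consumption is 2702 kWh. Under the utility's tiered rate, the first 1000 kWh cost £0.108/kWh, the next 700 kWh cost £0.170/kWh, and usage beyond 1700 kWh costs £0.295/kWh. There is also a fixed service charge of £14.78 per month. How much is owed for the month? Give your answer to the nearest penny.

First 1000 kWh × £0.108 = £108.00
Next 700 kWh × £0.170 = £119.00
Remaining 1002 kWh × £0.295 = £295.59
Energy charge = £522.59; + service £14.78 = £537.37

£537.37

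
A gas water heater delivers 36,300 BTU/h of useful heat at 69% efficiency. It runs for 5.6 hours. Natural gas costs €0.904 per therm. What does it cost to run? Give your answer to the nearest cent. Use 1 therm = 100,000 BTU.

€2.66

Heat delivered = 36,300 BTU/h × 5.6 h = 203,280 BTU
Gas input = 203,280 / 0.69 = 294,609 BTU
= 294,609 / 100,000 = 2.946 therm
Cost = 2.946 × €0.904/therm = €2.66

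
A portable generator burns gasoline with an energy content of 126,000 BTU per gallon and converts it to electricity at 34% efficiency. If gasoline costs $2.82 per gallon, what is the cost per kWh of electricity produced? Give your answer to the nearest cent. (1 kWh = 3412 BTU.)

$0.22

Electrical output per gallon = 126,000 BTU × 0.34 / 3412 BTU/kWh = 12.56 kWh
Cost per kWh = $2.82 / 12.56 kWh = $0.225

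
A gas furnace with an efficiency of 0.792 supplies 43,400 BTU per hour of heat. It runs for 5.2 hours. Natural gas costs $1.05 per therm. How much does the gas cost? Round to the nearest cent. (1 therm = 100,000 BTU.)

Heat delivered = 43,400 BTU/h × 5.2 h = 225,680 BTU
Gas input = 225,680 / 0.792 = 284,949 BTU
= 284,949 / 100,000 = 2.849 therm
Cost = 2.849 × $1.05/therm = $2.99

$2.99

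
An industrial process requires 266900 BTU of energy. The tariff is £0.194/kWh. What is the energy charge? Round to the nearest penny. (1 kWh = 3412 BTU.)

£15.18

266900 BTU × (0.00029308 kWh/BTU) = 78.22 kWh
Cost = 78.22 kWh × £0.194/kWh = £15.18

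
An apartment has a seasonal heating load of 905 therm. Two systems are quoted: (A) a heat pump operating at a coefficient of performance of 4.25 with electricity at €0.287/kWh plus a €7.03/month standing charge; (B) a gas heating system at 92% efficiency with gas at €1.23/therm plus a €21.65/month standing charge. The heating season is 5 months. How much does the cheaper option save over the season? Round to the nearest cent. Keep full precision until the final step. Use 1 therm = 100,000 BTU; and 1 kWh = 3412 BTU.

Heat load = 905 therm × 100,000 = 90,500,000 BTU
Gas: input = 90,500,000 / 0.92 = 98,369,565 BTU = 983.7 therm → 983.7 × €1.23 = €1,209.95; + 5 × €21.65 standing = €1,318.20
Heat pump: 90,500,000 BTU / 3412 = 26,520 kWh heat; / 4.25 = 6,241 kWh in → × €0.287 = €1,791.15; + 5 × €7.03 standing = €1,826.30
Difference = |€1,318.20 − €1,826.30| = €508.11

€508.11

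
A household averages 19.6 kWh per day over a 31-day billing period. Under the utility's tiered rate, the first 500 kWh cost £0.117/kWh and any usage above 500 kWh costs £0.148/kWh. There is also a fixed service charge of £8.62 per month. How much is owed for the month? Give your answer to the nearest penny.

£83.04

Usage = 19.6 kWh/day × 31 days = 607.6 kWh
First 500 kWh × £0.117 = £58.50
Remaining 107.6 kWh × £0.148 = £15.92
Energy charge = £74.42; + service £8.62 = £83.04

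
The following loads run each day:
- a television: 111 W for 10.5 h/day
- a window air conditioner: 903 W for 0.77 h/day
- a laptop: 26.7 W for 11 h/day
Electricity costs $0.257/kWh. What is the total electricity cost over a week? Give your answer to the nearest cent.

$3.88

television: 111 W × 10.5 h × 7 d = 8,158 Wh = 8.159 kWh
window air conditioner: 903 W × 0.77 h × 7 d = 4,867 Wh = 4.867 kWh
laptop: 26.7 W × 11 h × 7 d = 2,056 Wh = 2.056 kWh
Total energy = 8.159 + 4.867 + 2.056 = 15.08 kWh
Cost = 15.08 kWh × $0.257 = $3.88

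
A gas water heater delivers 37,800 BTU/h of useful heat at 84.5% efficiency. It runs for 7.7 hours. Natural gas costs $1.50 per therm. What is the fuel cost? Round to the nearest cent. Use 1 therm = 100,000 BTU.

$5.17

Heat delivered = 37,800 BTU/h × 7.7 h = 291,060 BTU
Gas input = 291,060 / 0.845 = 344,450 BTU
= 344,450 / 100,000 = 3.444 therm
Cost = 3.444 × $1.50/therm = $5.17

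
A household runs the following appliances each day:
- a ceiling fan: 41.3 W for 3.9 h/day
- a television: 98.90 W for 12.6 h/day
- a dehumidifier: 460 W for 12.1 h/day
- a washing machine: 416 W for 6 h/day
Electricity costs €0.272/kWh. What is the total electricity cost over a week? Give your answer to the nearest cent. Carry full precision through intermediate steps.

ceiling fan: 41.3 W × 3.9 h × 7 d = 1,127 Wh = 1.127 kWh
television: 98.90 W × 12.6 h × 7 d = 8,723 Wh = 8.723 kWh
dehumidifier: 460 W × 12.1 h × 7 d = 38,962 Wh = 38.96 kWh
washing machine: 416 W × 6 h × 7 d = 17,472 Wh = 17.47 kWh
Total energy = 1.127 + 8.723 + 38.96 + 17.47 = 66.28 kWh
Cost = 66.28 kWh × €0.272 = €18.03

€18.03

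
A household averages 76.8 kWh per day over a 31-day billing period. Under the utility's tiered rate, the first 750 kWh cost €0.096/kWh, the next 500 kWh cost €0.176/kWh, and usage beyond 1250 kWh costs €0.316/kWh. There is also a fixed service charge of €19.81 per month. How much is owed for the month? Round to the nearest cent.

Usage = 76.8 kWh/day × 31 days = 2380.8 kWh
First 750 kWh × €0.096 = €72.00
Next 500 kWh × €0.176 = €88.00
Remaining 1130.8 kWh × €0.316 = €357.33
Energy charge = €517.33; + service €19.81 = €537.14

€537.14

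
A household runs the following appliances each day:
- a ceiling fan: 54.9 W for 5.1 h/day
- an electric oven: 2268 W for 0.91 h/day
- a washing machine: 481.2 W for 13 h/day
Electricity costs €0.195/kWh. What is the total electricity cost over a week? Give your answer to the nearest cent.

€11.74

ceiling fan: 54.9 W × 5.1 h × 7 d = 1,960 Wh = 1.96 kWh
electric oven: 2268 W × 0.91 h × 7 d = 14,447 Wh = 14.45 kWh
washing machine: 481.2 W × 13 h × 7 d = 43,789 Wh = 43.79 kWh
Total energy = 1.96 + 14.45 + 43.79 = 60.2 kWh
Cost = 60.2 kWh × €0.195 = €11.74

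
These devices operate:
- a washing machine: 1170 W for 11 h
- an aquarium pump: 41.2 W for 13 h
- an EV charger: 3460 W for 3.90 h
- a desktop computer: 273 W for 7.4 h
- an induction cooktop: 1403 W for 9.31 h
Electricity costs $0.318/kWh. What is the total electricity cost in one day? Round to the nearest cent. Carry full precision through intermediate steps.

$13.35

washing machine: 1170 W × 11 h = 12,870 Wh = 12.87 kWh
aquarium pump: 41.2 W × 13 h = 536 Wh = 0.5356 kWh
EV charger: 3460 W × 3.90 h = 13,494 Wh = 13.49 kWh
desktop computer: 273 W × 7.4 h = 2,020 Wh = 2.02 kWh
induction cooktop: 1403 W × 9.31 h = 13,062 Wh = 13.06 kWh
Total energy = 12.87 + 0.5356 + 13.49 + 2.02 + 13.06 = 41.98 kWh
Cost = 41.98 kWh × $0.318 = $13.35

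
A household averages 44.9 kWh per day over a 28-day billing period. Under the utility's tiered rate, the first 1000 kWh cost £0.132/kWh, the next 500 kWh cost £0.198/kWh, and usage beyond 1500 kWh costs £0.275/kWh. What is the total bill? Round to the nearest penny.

Usage = 44.9 kWh/day × 28 days = 1257.2 kWh
First 1000 kWh × £0.132 = £132.00
Next 257.2 kWh × £0.198 = £50.93
Remaining tier: 0 kWh (not reached)
Total = £182.93

£182.93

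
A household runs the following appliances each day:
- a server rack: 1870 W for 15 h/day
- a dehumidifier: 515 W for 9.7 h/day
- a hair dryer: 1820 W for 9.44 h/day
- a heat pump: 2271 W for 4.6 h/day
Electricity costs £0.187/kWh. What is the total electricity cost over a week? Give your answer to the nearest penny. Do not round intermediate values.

£79.42

server rack: 1870 W × 15 h × 7 d = 196,350 Wh = 196.3 kWh
dehumidifier: 515 W × 9.7 h × 7 d = 34,968 Wh = 34.97 kWh
hair dryer: 1820 W × 9.44 h × 7 d = 120,266 Wh = 120.3 kWh
heat pump: 2271 W × 4.6 h × 7 d = 73,126 Wh = 73.13 kWh
Total energy = 196.3 + 34.97 + 120.3 + 73.13 = 424.7 kWh
Cost = 424.7 kWh × £0.187 = £79.42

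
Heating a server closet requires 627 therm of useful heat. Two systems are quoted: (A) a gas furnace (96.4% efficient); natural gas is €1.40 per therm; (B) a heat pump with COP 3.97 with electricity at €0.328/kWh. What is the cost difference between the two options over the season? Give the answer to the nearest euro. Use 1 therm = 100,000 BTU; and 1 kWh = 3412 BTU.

€608

Heat load = 627 therm × 100,000 = 62,700,000 BTU
Gas: input = 62,700,000 / 0.964 = 65,041,494 BTU = 650.4 therm → 650.4 × €1.40 = €910.58
Heat pump: 62,700,000 BTU / 3412 = 18,380 kWh heat; / 3.97 = 4,629 kWh in → × €0.328 = €1,518.24
Difference = |€910.58 − €1,518.24| = €607.66 ≈ €608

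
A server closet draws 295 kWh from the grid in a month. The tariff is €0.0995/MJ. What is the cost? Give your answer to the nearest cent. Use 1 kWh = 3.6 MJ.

€105.67

295 kWh × (3.6 MJ/kWh) = 1,062 MJ
Cost = 1,062 MJ × €0.0995/MJ = €105.67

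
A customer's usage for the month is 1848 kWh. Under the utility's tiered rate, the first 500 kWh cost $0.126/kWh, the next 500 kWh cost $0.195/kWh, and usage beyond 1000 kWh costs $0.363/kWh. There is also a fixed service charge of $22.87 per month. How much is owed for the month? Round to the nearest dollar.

First 500 kWh × $0.126 = $63.00
Next 500 kWh × $0.195 = $97.50
Remaining 848 kWh × $0.363 = $307.82
Energy charge = $468.32; + service $22.87 = $491.19 ≈ $491

$491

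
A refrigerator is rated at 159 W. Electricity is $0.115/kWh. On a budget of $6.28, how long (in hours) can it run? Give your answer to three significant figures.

343 h

Energy budget = $6.28 / $0.115 per kWh = 54.61 kWh = 54,609 Wh
Runtime = 54,609 Wh / 159 W = 343.5 h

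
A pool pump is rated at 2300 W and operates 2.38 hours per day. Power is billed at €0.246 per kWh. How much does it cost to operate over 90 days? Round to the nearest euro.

Energy = 2300 W × 2.38 h/day × 90 days = 492,660 Wh = 492.7 kWh
Cost = 492.7 kWh × €0.246/kWh = €121.19 ≈ €121

€121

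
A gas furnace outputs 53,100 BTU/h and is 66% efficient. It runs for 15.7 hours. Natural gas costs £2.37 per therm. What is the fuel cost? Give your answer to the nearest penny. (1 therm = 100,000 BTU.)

Heat delivered = 53,100 BTU/h × 15.7 h = 833,670 BTU
Gas input = 833,670 / 0.66 = 1,263,136 BTU
= 1,263,136 / 100,000 = 12.63 therm
Cost = 12.63 × £2.37/therm = £29.94

£29.94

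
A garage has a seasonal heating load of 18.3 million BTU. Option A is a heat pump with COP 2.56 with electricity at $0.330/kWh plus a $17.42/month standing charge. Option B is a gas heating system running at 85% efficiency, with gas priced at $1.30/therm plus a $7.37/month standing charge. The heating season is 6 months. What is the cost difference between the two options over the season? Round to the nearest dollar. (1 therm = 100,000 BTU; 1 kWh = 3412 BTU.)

$472

Heat load = 18.3 × 10⁶ BTU = 18,300,000 BTU
Gas: input = 18,300,000 / 0.85 = 21,529,412 BTU = 215.3 therm → 215.3 × $1.30 = $279.88; + 6 × $7.37 standing = $324.10
Heat pump: 18,300,000 BTU / 3412 = 5,363 kWh heat; / 2.56 = 2,095 kWh in → × $0.330 = $691.38; + 6 × $17.42 standing = $795.90
Difference = |$324.10 − $795.90| = $471.80 ≈ $472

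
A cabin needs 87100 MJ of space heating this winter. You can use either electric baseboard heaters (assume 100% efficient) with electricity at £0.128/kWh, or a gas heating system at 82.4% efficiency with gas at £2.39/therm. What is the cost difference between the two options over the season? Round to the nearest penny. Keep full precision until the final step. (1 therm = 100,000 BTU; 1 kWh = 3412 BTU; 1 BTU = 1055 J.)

Heat load = 87100 MJ = 87,100,000,000 J / 1055 = 82,559,242 BTU
Gas: input = 82,559,242 / 0.824 = 100,193,254 BTU = 1,002 therm → 1,002 × £2.39 = £2,394.62
Electric: 82,559,242 BTU / 3412 = 24,200 kWh → × £0.128 = £3,097.18
Difference = |£2,394.62 − £3,097.18| = £702.56

£702.56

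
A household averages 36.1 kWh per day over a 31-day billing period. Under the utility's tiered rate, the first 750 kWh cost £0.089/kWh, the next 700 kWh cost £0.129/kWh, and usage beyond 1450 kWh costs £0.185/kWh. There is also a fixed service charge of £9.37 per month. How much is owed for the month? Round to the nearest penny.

Usage = 36.1 kWh/day × 31 days = 1119.1 kWh
First 750 kWh × £0.089 = £66.75
Next 369.1 kWh × £0.129 = £47.61
Remaining tier: 0 kWh (not reached)
Energy charge = £114.36; + service £9.37 = £123.73

£123.73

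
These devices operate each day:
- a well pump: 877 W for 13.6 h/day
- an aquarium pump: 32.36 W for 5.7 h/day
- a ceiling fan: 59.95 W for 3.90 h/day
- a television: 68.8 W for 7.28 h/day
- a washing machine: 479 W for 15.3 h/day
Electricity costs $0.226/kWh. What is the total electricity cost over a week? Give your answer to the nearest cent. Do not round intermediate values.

$31.92

well pump: 877 W × 13.6 h × 7 d = 83,490 Wh = 83.49 kWh
aquarium pump: 32.36 W × 5.7 h × 7 d = 1,291 Wh = 1.291 kWh
ceiling fan: 59.95 W × 3.90 h × 7 d = 1,637 Wh = 1.637 kWh
television: 68.8 W × 7.28 h × 7 d = 3,506 Wh = 3.506 kWh
washing machine: 479 W × 15.3 h × 7 d = 51,301 Wh = 51.3 kWh
Total energy = 83.49 + 1.291 + 1.637 + 3.506 + 51.3 = 141.2 kWh
Cost = 141.2 kWh × $0.226 = $31.92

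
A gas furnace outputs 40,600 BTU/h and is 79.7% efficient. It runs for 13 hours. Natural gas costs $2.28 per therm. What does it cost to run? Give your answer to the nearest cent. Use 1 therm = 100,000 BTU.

Heat delivered = 40,600 BTU/h × 13 h = 527,800 BTU
Gas input = 527,800 / 0.797 = 662,233 BTU
= 662,233 / 100,000 = 6.622 therm
Cost = 6.622 × $2.28/therm = $15.10

$15.10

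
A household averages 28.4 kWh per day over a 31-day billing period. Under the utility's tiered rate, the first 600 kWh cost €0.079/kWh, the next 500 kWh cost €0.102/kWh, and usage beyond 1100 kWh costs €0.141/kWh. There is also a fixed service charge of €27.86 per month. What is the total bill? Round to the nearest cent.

€103.86

Usage = 28.4 kWh/day × 31 days = 880.4 kWh
First 600 kWh × €0.079 = €47.40
Next 280.4 kWh × €0.102 = €28.60
Remaining tier: 0 kWh (not reached)
Energy charge = €76.00; + service €27.86 = €103.86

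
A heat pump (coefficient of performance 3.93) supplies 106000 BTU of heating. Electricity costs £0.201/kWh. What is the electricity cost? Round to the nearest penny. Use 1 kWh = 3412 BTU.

Heat delivered = 106,000 BTU / 3412 = 31.07 kWh
Electrical input = 31.07 kWh / 3.93 = 7.905 kWh
Cost = 7.905 × £0.201/kWh = £1.59

£1.59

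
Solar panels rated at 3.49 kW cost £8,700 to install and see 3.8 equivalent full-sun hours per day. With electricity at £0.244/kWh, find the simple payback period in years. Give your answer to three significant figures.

7.37 years

Daily generation = 3.49 kW × 3.8 h = 13.26 kWh
Annual generation = 13.26 × 365 = 4840.6 kWh
Annual savings = 4840.6 × £0.244 = £1,181.11
Payback = £8,700 / £1,181.11 = 7.37 years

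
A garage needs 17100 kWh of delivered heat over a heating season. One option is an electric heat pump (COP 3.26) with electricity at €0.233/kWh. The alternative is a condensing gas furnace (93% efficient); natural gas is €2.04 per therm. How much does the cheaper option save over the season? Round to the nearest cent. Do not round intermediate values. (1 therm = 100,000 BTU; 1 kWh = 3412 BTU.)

€57.65

Heat load = 17100 kWh × 3412 = 58,345,200 BTU
Gas: input = 58,345,200 / 0.93 = 62,736,774 BTU = 627.4 therm → 627.4 × €2.04 = €1,279.83
Heat pump: 58,345,200 BTU / 3412 = 17,100 kWh heat; / 3.26 = 5,245 kWh in → × €0.233 = €1,222.18
Difference = |€1,279.83 − €1,222.18| = €57.65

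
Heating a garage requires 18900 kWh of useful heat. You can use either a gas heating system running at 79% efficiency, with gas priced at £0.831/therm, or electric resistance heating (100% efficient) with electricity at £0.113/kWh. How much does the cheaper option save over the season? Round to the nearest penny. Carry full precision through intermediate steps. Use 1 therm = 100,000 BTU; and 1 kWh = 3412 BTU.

£1457.36

Heat load = 18900 kWh × 3412 = 64,486,800 BTU
Gas: input = 64,486,800 / 0.79 = 81,628,861 BTU = 816.3 therm → 816.3 × £0.831 = £678.34
Electric: 64,486,800 BTU / 3412 = 18,900 kWh → × £0.113 = £2,135.70
Difference = |£678.34 − £2,135.70| = £1,457.36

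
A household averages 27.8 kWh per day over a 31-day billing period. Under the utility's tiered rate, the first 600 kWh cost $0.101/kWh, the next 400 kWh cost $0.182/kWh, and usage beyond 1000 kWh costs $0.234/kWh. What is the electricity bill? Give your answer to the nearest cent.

Usage = 27.8 kWh/day × 31 days = 861.8 kWh
First 600 kWh × $0.101 = $60.60
Next 261.8 kWh × $0.182 = $47.65
Remaining tier: 0 kWh (not reached)
Total = $108.25

$108.25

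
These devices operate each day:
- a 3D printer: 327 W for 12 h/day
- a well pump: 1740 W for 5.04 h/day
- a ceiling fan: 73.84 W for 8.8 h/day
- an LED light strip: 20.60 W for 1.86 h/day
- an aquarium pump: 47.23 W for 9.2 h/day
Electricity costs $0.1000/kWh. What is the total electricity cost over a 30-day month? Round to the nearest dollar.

3D printer: 327 W × 12 h × 30 d = 117,720 Wh = 117.7 kWh
well pump: 1740 W × 5.04 h × 30 d = 263,088 Wh = 263.1 kWh
ceiling fan: 73.84 W × 8.8 h × 30 d = 19,494 Wh = 19.49 kWh
LED light strip: 20.60 W × 1.86 h × 30 d = 1,149 Wh = 1.149 kWh
aquarium pump: 47.23 W × 9.2 h × 30 d = 13,035 Wh = 13.04 kWh
Total energy = 117.7 + 263.1 + 19.49 + 1.149 + 13.04 = 414.5 kWh
Cost = 414.5 kWh × $0.1000 = $41.45 ≈ $41

$41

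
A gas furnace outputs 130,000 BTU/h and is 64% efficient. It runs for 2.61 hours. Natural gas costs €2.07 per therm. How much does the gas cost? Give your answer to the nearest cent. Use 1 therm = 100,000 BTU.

Heat delivered = 130,000 BTU/h × 2.61 h = 339,300 BTU
Gas input = 339,300 / 0.64 = 530,156 BTU
= 530,156 / 100,000 = 5.302 therm
Cost = 5.302 × €2.07/therm = €10.97

€10.97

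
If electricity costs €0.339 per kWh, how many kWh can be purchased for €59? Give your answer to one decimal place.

€59 / €0.339 per kWh = 174 kWh

174.0 kWh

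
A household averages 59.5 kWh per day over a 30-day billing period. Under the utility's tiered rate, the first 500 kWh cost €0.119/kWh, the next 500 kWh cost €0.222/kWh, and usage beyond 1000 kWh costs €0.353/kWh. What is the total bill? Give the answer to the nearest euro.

€448

Usage = 59.5 kWh/day × 30 days = 1785 kWh
First 500 kWh × €0.119 = €59.50
Next 500 kWh × €0.222 = €111.00
Remaining 785 kWh × €0.353 = €277.10
Total = €447.60 ≈ €448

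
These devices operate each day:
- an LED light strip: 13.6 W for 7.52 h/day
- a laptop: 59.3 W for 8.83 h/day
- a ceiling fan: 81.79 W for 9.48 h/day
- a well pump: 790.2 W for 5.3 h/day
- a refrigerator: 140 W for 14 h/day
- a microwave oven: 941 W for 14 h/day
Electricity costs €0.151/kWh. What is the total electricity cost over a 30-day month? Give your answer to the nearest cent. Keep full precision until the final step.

€93.88

LED light strip: 13.6 W × 7.52 h × 30 d = 3,068 Wh = 3.068 kWh
laptop: 59.3 W × 8.83 h × 30 d = 15,709 Wh = 15.71 kWh
ceiling fan: 81.79 W × 9.48 h × 30 d = 23,261 Wh = 23.26 kWh
well pump: 790.2 W × 5.3 h × 30 d = 125,642 Wh = 125.6 kWh
refrigerator: 140 W × 14 h × 30 d = 58,800 Wh = 58.8 kWh
microwave oven: 941 W × 14 h × 30 d = 395,220 Wh = 395.2 kWh
Total energy = 3.068 + 15.71 + 23.26 + 125.6 + 58.8 + 395.2 = 621.7 kWh
Cost = 621.7 kWh × €0.151 = €93.88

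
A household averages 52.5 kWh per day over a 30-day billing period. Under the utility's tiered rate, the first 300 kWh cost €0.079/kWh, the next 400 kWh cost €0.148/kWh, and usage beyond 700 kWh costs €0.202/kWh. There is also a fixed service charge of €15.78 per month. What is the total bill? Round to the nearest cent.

€275.43

Usage = 52.5 kWh/day × 30 days = 1575 kWh
First 300 kWh × €0.079 = €23.70
Next 400 kWh × €0.148 = €59.20
Remaining 875 kWh × €0.202 = €176.75
Energy charge = €259.65; + service €15.78 = €275.43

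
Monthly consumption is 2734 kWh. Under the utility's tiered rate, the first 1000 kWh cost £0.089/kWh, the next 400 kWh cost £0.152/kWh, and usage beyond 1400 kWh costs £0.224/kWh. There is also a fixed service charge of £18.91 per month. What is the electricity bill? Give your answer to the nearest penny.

First 1000 kWh × £0.089 = £89.00
Next 400 kWh × £0.152 = £60.80
Remaining 1334 kWh × £0.224 = £298.82
Energy charge = £448.62; + service £18.91 = £467.53

£467.53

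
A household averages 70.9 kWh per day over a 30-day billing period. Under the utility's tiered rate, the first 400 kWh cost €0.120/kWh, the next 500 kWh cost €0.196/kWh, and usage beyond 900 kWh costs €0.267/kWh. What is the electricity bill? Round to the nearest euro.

Usage = 70.9 kWh/day × 30 days = 2127 kWh
First 400 kWh × €0.120 = €48.00
Next 500 kWh × €0.196 = €98.00
Remaining 1227 kWh × €0.267 = €327.61
Total = €473.61 ≈ €474

€474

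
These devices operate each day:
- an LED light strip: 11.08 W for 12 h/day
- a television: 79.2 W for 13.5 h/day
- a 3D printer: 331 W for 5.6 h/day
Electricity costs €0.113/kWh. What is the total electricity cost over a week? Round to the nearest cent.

LED light strip: 11.08 W × 12 h × 7 d = 931 Wh = 0.9307 kWh
television: 79.2 W × 13.5 h × 7 d = 7,484 Wh = 7.484 kWh
3D printer: 331 W × 5.6 h × 7 d = 12,975 Wh = 12.98 kWh
Total energy = 0.9307 + 7.484 + 12.98 = 21.39 kWh
Cost = 21.39 kWh × €0.113 = €2.42

€2.42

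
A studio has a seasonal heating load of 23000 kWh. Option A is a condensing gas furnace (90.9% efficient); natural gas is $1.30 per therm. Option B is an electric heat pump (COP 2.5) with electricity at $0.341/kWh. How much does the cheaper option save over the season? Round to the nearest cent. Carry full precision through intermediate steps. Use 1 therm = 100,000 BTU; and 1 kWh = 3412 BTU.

Heat load = 23000 kWh × 3412 = 78,476,000 BTU
Gas: input = 78,476,000 / 0.909 = 86,332,233 BTU = 863.3 therm → 863.3 × $1.30 = $1,122.32
Heat pump: 78,476,000 BTU / 3412 = 23,000 kWh heat; / 2.5 = 9,200 kWh in → × $0.341 = $3,137.20
Difference = |$1,122.32 − $3,137.20| = $2,014.88

$2014.88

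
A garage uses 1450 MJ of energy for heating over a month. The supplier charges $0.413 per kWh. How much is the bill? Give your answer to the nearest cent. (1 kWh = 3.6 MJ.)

1450 MJ × (0.27778 kWh/MJ) = 402.8 kWh
Cost = 402.8 kWh × $0.413/kWh = $166.35

$166.35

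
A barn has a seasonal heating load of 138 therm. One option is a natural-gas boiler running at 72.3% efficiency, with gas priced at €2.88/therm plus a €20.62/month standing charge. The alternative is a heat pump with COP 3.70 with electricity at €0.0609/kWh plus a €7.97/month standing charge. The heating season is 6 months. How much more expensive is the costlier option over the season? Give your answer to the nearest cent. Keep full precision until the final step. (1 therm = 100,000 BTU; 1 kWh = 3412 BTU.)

Heat load = 138 therm × 100,000 = 13,800,000 BTU
Gas: input = 13,800,000 / 0.723 = 19,087,137 BTU = 190.9 therm → 190.9 × €2.88 = €549.71; + 6 × €20.62 standing = €673.43
Heat pump: 13,800,000 BTU / 3412 = 4,045 kWh heat; / 3.70 = 1,093 kWh in → × €0.0609 = €66.57; + 6 × €7.97 standing = €114.39
Difference = |€673.43 − €114.39| = €559.04

€559.04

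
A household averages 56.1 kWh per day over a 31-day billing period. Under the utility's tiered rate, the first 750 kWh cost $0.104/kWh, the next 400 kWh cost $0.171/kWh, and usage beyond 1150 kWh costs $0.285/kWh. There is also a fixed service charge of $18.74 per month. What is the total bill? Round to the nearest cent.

Usage = 56.1 kWh/day × 31 days = 1739.1 kWh
First 750 kWh × $0.104 = $78.00
Next 400 kWh × $0.171 = $68.40
Remaining 589.1 kWh × $0.285 = $167.89
Energy charge = $314.29; + service $18.74 = $333.03

$333.03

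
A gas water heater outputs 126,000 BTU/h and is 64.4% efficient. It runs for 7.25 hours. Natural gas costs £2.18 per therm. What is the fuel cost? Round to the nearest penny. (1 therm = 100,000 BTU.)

Heat delivered = 126,000 BTU/h × 7.25 h = 913,500 BTU
Gas input = 913,500 / 0.644 = 1,418,478 BTU
= 1,418,478 / 100,000 = 14.18 therm
Cost = 14.18 × £2.18/therm = £30.92

£30.92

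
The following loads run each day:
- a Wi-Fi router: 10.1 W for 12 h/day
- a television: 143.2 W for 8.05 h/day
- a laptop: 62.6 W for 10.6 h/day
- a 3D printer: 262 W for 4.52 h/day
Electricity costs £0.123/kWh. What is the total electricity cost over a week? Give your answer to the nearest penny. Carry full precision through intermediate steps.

Wi-Fi router: 10.1 W × 12 h × 7 d = 848 Wh = 0.8484 kWh
television: 143.2 W × 8.05 h × 7 d = 8,069 Wh = 8.069 kWh
laptop: 62.6 W × 10.6 h × 7 d = 4,645 Wh = 4.645 kWh
3D printer: 262 W × 4.52 h × 7 d = 8,290 Wh = 8.29 kWh
Total energy = 0.8484 + 8.069 + 4.645 + 8.29 = 21.85 kWh
Cost = 21.85 kWh × £0.123 = £2.69

£2.69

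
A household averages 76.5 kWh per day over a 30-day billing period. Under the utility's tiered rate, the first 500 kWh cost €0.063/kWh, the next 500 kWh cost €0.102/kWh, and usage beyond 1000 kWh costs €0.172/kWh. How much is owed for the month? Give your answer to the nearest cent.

€305.24

Usage = 76.5 kWh/day × 30 days = 2295 kWh
First 500 kWh × €0.063 = €31.50
Next 500 kWh × €0.102 = €51.00
Remaining 1295 kWh × €0.172 = €222.74
Total = €305.24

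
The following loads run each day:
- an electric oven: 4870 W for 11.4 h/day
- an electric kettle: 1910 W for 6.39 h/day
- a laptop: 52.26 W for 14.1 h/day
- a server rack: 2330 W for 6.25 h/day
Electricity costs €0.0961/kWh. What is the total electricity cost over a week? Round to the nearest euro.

€56

electric oven: 4870 W × 11.4 h × 7 d = 388,626 Wh = 388.6 kWh
electric kettle: 1910 W × 6.39 h × 7 d = 85,434 Wh = 85.43 kWh
laptop: 52.26 W × 14.1 h × 7 d = 5,158 Wh = 5.158 kWh
server rack: 2330 W × 6.25 h × 7 d = 101,938 Wh = 101.9 kWh
Total energy = 388.6 + 85.43 + 5.158 + 101.9 = 581.2 kWh
Cost = 581.2 kWh × €0.0961 = €55.85 ≈ €56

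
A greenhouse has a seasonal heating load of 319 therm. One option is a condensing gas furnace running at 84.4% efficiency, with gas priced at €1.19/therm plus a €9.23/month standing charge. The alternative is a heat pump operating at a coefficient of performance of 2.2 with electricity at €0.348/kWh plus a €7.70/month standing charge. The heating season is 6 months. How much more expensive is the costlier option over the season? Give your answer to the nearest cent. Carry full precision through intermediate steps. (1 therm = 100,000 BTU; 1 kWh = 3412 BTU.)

Heat load = 319 therm × 100,000 = 31,900,000 BTU
Gas: input = 31,900,000 / 0.844 = 37,796,209 BTU = 378 therm → 378 × €1.19 = €449.77; + 6 × €9.23 standing = €505.15
Heat pump: 31,900,000 BTU / 3412 = 9,349 kWh heat; / 2.2 = 4,250 kWh in → × €0.348 = €1,478.90; + 6 × €7.70 standing = €1,525.10
Difference = |€505.15 − €1,525.10| = €1,019.94

€1019.94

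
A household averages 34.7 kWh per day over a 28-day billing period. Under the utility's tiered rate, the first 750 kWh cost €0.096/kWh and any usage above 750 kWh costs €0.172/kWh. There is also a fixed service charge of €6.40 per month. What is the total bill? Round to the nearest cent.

€116.52

Usage = 34.7 kWh/day × 28 days = 971.6 kWh
First 750 kWh × €0.096 = €72.00
Remaining 221.6 kWh × €0.172 = €38.12
Energy charge = €110.12; + service €6.40 = €116.52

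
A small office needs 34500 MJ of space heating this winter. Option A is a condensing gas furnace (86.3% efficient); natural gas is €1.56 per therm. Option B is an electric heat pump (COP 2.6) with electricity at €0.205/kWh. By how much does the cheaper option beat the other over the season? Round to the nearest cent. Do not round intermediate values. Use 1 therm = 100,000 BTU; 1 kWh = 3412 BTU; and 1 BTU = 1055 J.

Heat load = 34500 MJ = 34,500,000,000 J / 1055 = 32,701,422 BTU
Gas: input = 32,701,422 / 0.863 = 37,892,725 BTU = 378.9 therm → 378.9 × €1.56 = €591.13
Heat pump: 32,701,422 BTU / 3412 = 9,584 kWh heat; / 2.6 = 3,686 kWh in → × €0.205 = €755.68
Difference = |€591.13 − €755.68| = €164.55

€164.55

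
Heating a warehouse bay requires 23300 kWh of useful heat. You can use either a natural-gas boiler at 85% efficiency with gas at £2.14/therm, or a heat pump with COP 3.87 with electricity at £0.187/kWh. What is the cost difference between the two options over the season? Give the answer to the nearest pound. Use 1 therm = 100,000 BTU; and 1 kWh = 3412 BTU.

Heat load = 23300 kWh × 3412 = 79,499,600 BTU
Gas: input = 79,499,600 / 0.85 = 93,528,941 BTU = 935.3 therm → 935.3 × £2.14 = £2,001.52
Heat pump: 79,499,600 BTU / 3412 = 23,300 kWh heat; / 3.87 = 6,021 kWh in → × £0.187 = £1,125.87
Difference = |£2,001.52 − £1,125.87| = £875.65 ≈ £876

£876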